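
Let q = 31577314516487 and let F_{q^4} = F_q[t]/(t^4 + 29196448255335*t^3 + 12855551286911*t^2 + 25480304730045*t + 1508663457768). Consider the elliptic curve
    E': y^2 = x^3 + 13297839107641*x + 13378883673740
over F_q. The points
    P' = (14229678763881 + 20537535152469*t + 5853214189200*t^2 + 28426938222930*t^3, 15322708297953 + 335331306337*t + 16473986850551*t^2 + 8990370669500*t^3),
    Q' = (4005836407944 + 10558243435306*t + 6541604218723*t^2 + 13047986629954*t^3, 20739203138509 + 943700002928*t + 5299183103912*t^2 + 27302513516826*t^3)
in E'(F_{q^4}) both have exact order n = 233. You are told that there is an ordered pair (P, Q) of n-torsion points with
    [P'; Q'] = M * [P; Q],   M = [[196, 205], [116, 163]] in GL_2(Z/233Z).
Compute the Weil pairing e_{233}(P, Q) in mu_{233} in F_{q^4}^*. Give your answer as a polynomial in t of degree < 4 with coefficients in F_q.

e_{233} is bilinear + alternating on E[233], so e_{233}(196*P + 205*Q, 116*P + 163*Q) = e_{233}(P,Q)^(196*163-205*116).
Hence e(P,Q) = e(P',Q')^{18} where 18 = 13^{-1} mod 233.
Build f_{233,P'} and f_{233,Q'} via the 8-bit ladder of 233=11101001_2; evaluate at shifted divisors; quotient in F_{31577314516487^4}.
The quotient is 24371032284244 + 25122559777699*t + 28717178729220*t^2 + 14279105065343*t^3.
(24371032284244 + 25122559777699*t + 28717178729220*t^2 + 14279105065343*t^3)^{18} mod (31577314516487,f) = 5159143226631 + 31083678090105*t + 17886024384807*t^2 + 6552635326809*t^3.

5159143226631 + 31083678090105*t + 17886024384807*t^2 + 6552635326809*t^3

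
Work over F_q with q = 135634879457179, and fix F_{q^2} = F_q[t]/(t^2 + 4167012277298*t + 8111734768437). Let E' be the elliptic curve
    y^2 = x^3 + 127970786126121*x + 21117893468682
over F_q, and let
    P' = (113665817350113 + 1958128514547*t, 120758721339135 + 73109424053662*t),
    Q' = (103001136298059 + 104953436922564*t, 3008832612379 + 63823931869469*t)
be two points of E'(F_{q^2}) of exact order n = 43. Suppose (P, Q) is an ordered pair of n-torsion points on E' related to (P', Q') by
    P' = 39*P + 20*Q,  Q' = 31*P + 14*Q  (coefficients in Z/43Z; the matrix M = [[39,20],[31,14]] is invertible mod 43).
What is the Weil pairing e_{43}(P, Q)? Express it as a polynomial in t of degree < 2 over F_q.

119898460328461 + 14357414305098*t

e_{43} is bilinear + alternating on E[43], so e_{43}(39*P + 20*Q, 31*P + 14*Q) = e_{43}(P,Q)^(39*14-20*31).
det(M) mod 43 = 12; its inverse in (Z/43)^* is 18 (check: 12*18 mod 43 = 1).
Double-and-add over 101011: 6-1 doublings, 4-1 additions; each step l_{T,T}/v_{2T} or l_{T,P'}/v at Q'+S for random S.
e_{43}(P',Q') = 1859627693076 + 122376152532684*t.
(1859627693076 + 122376152532684*t)^{18} mod (135634879457179,f) = 119898460328461 + 14357414305098*t.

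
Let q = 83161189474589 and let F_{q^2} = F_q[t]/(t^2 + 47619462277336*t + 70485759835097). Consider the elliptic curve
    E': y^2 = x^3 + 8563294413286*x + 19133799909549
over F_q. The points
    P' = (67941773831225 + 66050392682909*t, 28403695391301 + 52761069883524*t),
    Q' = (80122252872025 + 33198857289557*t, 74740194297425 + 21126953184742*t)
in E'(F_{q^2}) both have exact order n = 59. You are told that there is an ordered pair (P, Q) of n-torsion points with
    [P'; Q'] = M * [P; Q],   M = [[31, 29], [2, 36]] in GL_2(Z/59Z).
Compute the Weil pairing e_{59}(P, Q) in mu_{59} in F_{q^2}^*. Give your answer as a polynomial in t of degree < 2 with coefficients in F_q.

3563674849017 + 5803837752728*t

e_{59}(aP+bQ,cP+dQ) = e_{59}(P,Q)^(ad-bc); with (a,b,c,d)=(31,29,2,36) this gives the det-59 law.
det(M) mod 59 = 55; its inverse in (Z/59)^* is 44 (check: 55*44 mod 59 = 1).
Miller loop for e_{59} over F_{83161189474589^2}: bits of 59 = 111011; 5 double steps + 4 add steps, l/v at each.
e_{59}(P',Q') = 55851120296053 + 47843748812093*t.
(55851120296053 + 47843748812093*t)^{44} mod (83161189474589,f) = 3563674849017 + 5803837752728*t.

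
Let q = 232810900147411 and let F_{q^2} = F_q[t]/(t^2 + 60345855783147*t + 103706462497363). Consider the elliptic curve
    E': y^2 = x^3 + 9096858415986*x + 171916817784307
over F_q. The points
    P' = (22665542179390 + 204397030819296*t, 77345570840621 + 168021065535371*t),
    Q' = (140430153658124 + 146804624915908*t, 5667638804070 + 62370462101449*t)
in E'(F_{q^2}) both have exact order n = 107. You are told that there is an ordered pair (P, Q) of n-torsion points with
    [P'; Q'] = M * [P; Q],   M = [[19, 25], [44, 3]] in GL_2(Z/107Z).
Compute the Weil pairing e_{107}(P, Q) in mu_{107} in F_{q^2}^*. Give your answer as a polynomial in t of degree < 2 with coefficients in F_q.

46847834371300 + 29987316210292*t

e_{107}(aP+bQ,cP+dQ) = e_{107}(P,Q)^(ad-bc); with (a,b,c,d)=(19,25,44,3) this gives the det-107 law.
Hence e(P,Q) = e(P',Q')^{4} where 4 = 27^{-1} mod 107.
Build f_{107,P'} and f_{107,Q'} via the 7-bit ladder of 107=1101011_2; evaluate at shifted divisors; quotient in F_{232810900147411^2}.
Result: e(P',Q') = 145846553180836 + 185656934816579*t.
Finally e_{107}(P,Q) = 46847834371300 + 29987316210292*t.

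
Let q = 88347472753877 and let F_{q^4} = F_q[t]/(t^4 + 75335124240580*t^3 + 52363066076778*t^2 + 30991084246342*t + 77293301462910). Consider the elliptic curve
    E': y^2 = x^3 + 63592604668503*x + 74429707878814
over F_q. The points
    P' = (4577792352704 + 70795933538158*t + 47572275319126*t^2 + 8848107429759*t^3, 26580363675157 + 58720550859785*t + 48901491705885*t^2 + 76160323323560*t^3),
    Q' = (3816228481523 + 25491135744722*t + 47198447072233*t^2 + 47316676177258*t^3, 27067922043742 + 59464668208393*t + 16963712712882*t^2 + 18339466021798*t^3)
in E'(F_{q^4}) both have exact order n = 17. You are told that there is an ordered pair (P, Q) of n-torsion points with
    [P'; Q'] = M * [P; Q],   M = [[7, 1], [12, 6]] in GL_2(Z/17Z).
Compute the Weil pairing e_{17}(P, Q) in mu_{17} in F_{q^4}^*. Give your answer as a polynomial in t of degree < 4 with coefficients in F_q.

73605443867426 + 59739297613756*t + 64009211144157*t^2 + 26583990715104*t^3

Under M = [[7,1],[12,6]] in GL_2(Z/17), e_{17}(P',Q') = e_{17}(P,Q)^(7*6-1*12 mod 17).
det M = 7*6 - 1*12 = 30 = 13 (mod 17); 13^{-1} = 4 (mod 17).
Miller loop for e_{17} over F_{88347472753877^4}: bits of 17 = 10001; 4 double steps + 1 add steps, l/v at each.
So e_{17}(P',Q') = 17215098849382 + 66622542428222*t + 50817429593527*t^2 + 71302047031310*t^3.
e_{17}(P,Q) = (17215098849382 + 66622542428222*t + 50817429593527*t^2 + 71302047031310*t^3)^{4} = 73605443867426 + 59739297613756*t + 64009211144157*t^2 + 26583990715104*t^3.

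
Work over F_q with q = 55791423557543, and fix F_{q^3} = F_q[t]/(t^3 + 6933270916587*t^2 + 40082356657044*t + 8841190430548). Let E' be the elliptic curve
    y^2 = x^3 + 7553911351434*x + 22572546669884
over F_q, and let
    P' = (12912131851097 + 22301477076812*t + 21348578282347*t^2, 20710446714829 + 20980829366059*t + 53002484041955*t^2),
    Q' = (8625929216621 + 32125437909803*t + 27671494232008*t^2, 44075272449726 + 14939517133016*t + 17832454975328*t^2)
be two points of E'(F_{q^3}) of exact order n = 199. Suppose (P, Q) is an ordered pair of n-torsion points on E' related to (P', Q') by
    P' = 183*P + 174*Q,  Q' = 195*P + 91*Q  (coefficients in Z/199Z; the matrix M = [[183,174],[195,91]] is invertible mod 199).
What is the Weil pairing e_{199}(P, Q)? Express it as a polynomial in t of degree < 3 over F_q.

Since e_{199}(P,P)=e_{199}(Q,Q)=1 and e_{199}(Q,P)=e_{199}(P,Q)^{-1}, expanding e_{199}(183*P + 174*Q,195*P + 91*Q) leaves e(P,Q)^det(M).
det M = 183*91 - 174*195 = -17277 = 36 (mod 199); 36^{-1} = 94 (mod 199).
Double-and-add over 11000111: 8-1 doublings, 5-1 additions; each step l_{T,T}/v_{2T} or l_{T,P'}/v at Q'+S for random S.
Miller gives e_{199}(P',Q') = 42351765404908 + 54121100353520*t + 42907813806078*t^2 in F_{55791423557543^3}.
Finally e_{199}(P,Q) = 2350633154124 + 5820188314259*t + 54065763498511*t^2.

2350633154124 + 5820188314259*t + 54065763498511*t^2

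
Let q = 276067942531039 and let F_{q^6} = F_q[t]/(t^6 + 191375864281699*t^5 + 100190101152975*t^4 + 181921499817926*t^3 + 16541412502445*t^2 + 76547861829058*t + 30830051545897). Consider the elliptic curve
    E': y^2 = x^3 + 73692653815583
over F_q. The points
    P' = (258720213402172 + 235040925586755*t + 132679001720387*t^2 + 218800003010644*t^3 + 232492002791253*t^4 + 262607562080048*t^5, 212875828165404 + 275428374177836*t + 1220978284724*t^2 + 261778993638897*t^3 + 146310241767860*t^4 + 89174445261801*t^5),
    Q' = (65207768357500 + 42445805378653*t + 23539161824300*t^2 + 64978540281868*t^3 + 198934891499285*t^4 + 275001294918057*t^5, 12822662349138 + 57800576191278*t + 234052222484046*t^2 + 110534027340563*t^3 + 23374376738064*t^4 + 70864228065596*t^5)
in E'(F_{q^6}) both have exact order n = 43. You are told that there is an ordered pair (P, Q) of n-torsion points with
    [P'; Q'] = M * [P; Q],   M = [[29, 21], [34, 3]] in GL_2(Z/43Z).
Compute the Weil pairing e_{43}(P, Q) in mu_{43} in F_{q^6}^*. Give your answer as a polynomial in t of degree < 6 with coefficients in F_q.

Since e_{43}(P,P)=e_{43}(Q,Q)=1 and e_{43}(Q,P)=e_{43}(P,Q)^{-1}, expanding e_{43}(29*P + 21*Q,34*P + 3*Q) leaves e(P,Q)^det(M).
det M = 29*3 - 21*34 = -627 = 18 (mod 43); 18^{-1} = 12 (mod 43).
n = 43 = (101011)_2 (6 bits, wt 4); accumulate f_{43,P'}(Q'+S)/f_{43,P'}(S) along the 5-step ladder.
Miller gives e_{43}(P',Q') = 100077814473365 + 77809240303175*t + 85224598065431*t^2 + 63474384103122*t^3 + 65842299869959*t^4 + 75927243033084*t^5 in F_{276067942531039^6}.
Raise to 12: e(P,Q) = 130408792014699 + 142312621947070*t + 201712059946456*t^2 + 260529250289572*t^3 + 193157466767367*t^4 + 275209351384848*t^5 in mu_{43}.

130408792014699 + 142312621947070*t + 201712059946456*t^2 + 260529250289572*t^3 + 193157466767367*t^4 + 275209351384848*t^5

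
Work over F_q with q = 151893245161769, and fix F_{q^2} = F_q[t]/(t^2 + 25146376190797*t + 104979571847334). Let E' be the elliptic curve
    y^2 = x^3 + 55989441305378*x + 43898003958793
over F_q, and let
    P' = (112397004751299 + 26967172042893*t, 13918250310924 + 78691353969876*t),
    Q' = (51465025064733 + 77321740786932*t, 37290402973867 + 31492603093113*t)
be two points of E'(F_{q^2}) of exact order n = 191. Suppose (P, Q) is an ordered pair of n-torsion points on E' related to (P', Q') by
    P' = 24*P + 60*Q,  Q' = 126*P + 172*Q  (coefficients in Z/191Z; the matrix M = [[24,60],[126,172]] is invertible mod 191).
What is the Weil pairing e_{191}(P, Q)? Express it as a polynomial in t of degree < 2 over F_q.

68719068185273 + 106616151075285*t

Alternating bilinearity on E[191] (values in mu_{191} in F_{151893245161769^2}) gives e(P',Q') = e(P,Q)^det(M).
Hence e(P,Q) = e(P',Q')^{32} where 32 = 6^{-1} mod 191.
Build f_{191,P'} and f_{191,Q'} via the 8-bit ladder of 191=10111111_2; evaluate at shifted divisors; quotient in F_{151893245161769^2}.
The quotient is 75654622374593 + 60194358366420*t.
Raise to 32: e(P,Q) = 68719068185273 + 106616151075285*t in mu_{191}.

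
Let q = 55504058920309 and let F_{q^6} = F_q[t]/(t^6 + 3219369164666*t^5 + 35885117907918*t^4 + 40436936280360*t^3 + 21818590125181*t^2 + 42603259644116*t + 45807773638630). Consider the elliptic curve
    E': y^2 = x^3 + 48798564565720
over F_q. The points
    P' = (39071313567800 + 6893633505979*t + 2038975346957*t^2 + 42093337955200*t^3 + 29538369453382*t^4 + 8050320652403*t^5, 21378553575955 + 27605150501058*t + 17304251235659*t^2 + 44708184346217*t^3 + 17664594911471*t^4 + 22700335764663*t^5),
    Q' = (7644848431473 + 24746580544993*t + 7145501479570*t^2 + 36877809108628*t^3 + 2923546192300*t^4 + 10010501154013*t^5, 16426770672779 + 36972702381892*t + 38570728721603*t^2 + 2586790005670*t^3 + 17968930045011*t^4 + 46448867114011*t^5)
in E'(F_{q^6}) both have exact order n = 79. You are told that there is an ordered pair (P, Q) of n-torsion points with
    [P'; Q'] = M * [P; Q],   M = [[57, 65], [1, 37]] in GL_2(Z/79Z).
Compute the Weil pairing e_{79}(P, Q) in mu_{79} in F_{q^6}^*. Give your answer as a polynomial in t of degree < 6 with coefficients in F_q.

Under M = [[57,65],[1,37]] in GL_2(Z/79), e_{79}(P',Q') = e_{79}(P,Q)^(57*37-65*1 mod 79).
det M = 57*37 - 65*1 = 2044 = 69 (mod 79); 69^{-1} = 71 (mod 79).
Double-and-add over 1001111: 7-1 doublings, 5-1 additions; each step l_{T,T}/v_{2T} or l_{T,P'}/v at Q'+S for random S.
The quotient is 20857732983988 + 31062399059284*t + 51466007822638*t^2 + 52411937306411*t^3 + 23086082643974*t^4 + 10199534057058*t^5.
Finally e_{79}(P,Q) = 23505804647781 + 53492410762050*t + 43954233871556*t^2 + 52225601507982*t^3 + 45778470967927*t^4 + 46499710144624*t^5.

23505804647781 + 53492410762050*t + 43954233871556*t^2 + 52225601507982*t^3 + 45778470967927*t^4 + 46499710144624*t^5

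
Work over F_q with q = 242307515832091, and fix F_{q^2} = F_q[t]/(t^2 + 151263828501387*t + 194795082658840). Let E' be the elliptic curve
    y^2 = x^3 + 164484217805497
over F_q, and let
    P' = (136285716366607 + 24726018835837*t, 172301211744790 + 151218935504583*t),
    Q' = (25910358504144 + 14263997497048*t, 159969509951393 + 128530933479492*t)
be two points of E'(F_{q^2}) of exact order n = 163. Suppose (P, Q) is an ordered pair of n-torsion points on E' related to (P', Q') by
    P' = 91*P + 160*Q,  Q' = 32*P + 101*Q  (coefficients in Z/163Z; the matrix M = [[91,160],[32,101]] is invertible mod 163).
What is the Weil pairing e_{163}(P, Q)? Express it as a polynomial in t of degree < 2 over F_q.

143328518935981 + 9962126623117*t

The 163-Weil pairing on E[163] over F_{242307515832091} is alternating-bilinear: e_{163}(P',Q') = e_{163}(P,Q)^det(M).
det(M) mod 163 = 159; its inverse in (Z/163)^* is 122 (check: 159*122 mod 163 = 1).
Double-and-add over 10100011: 8-1 doublings, 4-1 additions; each step l_{T,T}/v_{2T} or l_{T,P'}/v at Q'+S for random S.
Result: e(P',Q') = 22652295703634 + 49260718265618*t.
Hence e(P,Q) = 143328518935981 + 9962126623117*t in F_{242307515832091^2}^*.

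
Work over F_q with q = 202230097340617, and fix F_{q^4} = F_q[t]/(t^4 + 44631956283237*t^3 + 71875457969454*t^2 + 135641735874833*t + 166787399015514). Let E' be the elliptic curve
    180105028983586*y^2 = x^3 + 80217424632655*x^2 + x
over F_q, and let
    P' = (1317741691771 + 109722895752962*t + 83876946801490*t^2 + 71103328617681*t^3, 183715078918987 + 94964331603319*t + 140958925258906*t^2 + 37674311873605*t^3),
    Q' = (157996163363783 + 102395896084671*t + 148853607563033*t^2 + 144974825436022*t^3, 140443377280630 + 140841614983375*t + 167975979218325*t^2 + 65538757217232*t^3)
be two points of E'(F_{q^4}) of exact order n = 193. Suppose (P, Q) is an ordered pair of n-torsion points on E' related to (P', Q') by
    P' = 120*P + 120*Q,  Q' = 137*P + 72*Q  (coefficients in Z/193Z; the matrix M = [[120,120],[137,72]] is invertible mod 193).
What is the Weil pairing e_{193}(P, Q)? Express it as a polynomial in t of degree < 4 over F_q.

The 193-Weil pairing on E[193] over F_{202230097340617} is alternating-bilinear: e_{193}(P',Q') = e_{193}(P,Q)^det(M).
So e_{193}(P,Q) = e_{193}(P',Q')^{41}, since 113*41 = 1 mod 193.
Undo Montgomery via alpha=201929235329842, beta=65157567376987: (a',b')=(122815305487455,138413659369218) over F_{202230097340617}.
Miller loop for e_{193} over F_{202230097340617^4}: bits of 193 = 11000001; 7 double steps + 2 add steps, l/v at each.
f_P(D_Q)/f_Q(D_P) = 75302943890705 + 153710166584027*t + 196024716189705*t^2 + 28926026651305*t^3.
e_{193}(P,Q) = (75302943890705 + 153710166584027*t + 196024716189705*t^2 + 28926026651305*t^3)^{41} = 39886804067725 + 25543604301743*t + 150766333422299*t^2 + 82312724289978*t^3.

39886804067725 + 25543604301743*t + 150766333422299*t^2 + 82312724289978*t^3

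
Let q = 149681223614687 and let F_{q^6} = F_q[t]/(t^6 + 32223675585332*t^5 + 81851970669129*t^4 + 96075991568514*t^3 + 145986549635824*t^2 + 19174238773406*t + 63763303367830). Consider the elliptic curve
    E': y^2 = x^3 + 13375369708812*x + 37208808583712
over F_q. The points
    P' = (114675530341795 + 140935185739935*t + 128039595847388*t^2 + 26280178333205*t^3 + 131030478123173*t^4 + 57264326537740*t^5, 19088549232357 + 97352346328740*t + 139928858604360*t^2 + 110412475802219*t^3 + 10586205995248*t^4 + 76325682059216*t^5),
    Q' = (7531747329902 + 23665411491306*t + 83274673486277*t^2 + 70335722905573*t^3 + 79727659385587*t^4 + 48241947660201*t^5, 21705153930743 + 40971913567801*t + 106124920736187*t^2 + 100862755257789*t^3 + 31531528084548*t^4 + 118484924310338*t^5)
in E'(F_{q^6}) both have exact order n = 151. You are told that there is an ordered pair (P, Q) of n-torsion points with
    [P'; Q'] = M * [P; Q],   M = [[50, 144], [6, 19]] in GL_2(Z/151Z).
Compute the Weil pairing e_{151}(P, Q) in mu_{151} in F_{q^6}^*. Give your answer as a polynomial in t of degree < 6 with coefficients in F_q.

e_{151} is bilinear + alternating on E[151], so e_{151}(50*P + 144*Q, 6*P + 19*Q) = e_{151}(P,Q)^(50*19-144*6).
50*19 - 144*6 = 86; reduced mod 151: det = 86, inverse 72.
Double-and-add over 10010111: 8-1 doublings, 5-1 additions; each step l_{T,T}/v_{2T} or l_{T,P'}/v at Q'+S for random S.
The quotient is 45723139288980 + 21098807228659*t + 36961486616843*t^2 + 107986226781565*t^3 + 34305200131851*t^4 + 105997401339647*t^5.
e_{151}(P,Q) = (45723139288980 + 21098807228659*t + 36961486616843*t^2 + 107986226781565*t^3 + 34305200131851*t^4 + 105997401339647*t^5)^{72} = 5801664471178 + 122421628369678*t + 107327733937875*t^2 + 121977730743154*t^3 + 89082259520769*t^4 + 16777337118645*t^5.

5801664471178 + 122421628369678*t + 107327733937875*t^2 + 121977730743154*t^3 + 89082259520769*t^4 + 16777337118645*t^5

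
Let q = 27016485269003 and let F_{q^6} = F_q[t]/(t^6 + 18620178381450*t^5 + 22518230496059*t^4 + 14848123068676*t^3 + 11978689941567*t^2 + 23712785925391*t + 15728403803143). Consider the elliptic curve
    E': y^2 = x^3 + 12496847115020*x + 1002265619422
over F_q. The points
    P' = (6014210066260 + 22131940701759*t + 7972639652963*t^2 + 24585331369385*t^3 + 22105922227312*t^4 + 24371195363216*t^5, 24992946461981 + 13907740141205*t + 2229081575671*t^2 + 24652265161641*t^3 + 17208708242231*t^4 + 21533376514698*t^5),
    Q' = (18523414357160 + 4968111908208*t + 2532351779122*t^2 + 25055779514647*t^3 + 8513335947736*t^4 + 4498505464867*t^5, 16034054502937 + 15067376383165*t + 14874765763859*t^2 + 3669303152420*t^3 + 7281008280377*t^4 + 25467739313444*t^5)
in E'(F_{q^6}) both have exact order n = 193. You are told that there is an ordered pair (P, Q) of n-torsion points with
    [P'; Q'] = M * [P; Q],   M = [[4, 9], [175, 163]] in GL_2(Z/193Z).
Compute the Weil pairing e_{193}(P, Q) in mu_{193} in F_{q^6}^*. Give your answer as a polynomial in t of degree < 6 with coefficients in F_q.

2857691837629 + 3734652082354*t + 17318659093018*t^2 + 15644012176674*t^3 + 19123054001590*t^4 + 25844825201248*t^5

Alternating bilinearity on E[193] (values in mu_{193} in F_{27016485269003^6}) gives e(P',Q') = e(P,Q)^det(M).
det(M) mod 193 = 42; its inverse in (Z/193)^* is 23 (check: 42*23 mod 193 = 1).
8-bit Miller (11000001) on E'/F_{27016485269003} with a'=12496847115020, b'=1002265619422: accumulate tangent/chord ratios at Q'+S and P'+S'.
f_P(D_Q)/f_Q(D_P) = 8811133758787 + 22549346924239*t + 15907483326850*t^2 + 14975788177588*t^3 + 1879221775093*t^4 + 23224131592959*t^5.
Raise to 23: e(P,Q) = 2857691837629 + 3734652082354*t + 17318659093018*t^2 + 15644012176674*t^3 + 19123054001590*t^4 + 25844825201248*t^5 in mu_{193}.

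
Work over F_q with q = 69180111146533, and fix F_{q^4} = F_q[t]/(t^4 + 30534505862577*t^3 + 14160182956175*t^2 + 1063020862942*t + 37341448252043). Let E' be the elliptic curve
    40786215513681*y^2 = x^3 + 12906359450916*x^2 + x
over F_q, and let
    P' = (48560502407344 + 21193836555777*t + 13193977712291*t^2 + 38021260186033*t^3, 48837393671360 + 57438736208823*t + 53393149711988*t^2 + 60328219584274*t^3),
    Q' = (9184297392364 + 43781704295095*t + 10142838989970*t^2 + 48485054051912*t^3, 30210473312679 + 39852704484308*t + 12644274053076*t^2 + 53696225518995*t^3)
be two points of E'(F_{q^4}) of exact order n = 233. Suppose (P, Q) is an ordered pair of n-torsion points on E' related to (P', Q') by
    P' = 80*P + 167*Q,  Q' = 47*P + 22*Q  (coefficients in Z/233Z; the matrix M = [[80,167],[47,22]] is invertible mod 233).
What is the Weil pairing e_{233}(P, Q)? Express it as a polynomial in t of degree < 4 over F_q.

Alternating bilinearity on E[233] (values in mu_{233} in F_{69180111146533^4}) gives e(P',Q') = e(P,Q)^det(M).
80*22 - 167*47 = -6089; reduced mod 233: det = 202, inverse 15.
Set x_W=20881632404019*u+50407524950002, y_W=20881632404019*v; then E': y_W^2=x_W^3+67029710359048*x_W+62694890241800.
Build f_{233,P'} and f_{233,Q'} via the 8-bit ladder of 233=11101001_2; evaluate at shifted divisors; quotient in F_{69180111146533^4}.
The quotient is 32669304091671 + 58077463458200*t + 37510531909805*t^2 + 50920363855064*t^3.
Raise to 15: e(P,Q) = 27561759506566 + 32296046761395*t + 39088662619182*t^2 + 35361791791521*t^3 in mu_{233}.

27561759506566 + 32296046761395*t + 39088662619182*t^2 + 35361791791521*t^3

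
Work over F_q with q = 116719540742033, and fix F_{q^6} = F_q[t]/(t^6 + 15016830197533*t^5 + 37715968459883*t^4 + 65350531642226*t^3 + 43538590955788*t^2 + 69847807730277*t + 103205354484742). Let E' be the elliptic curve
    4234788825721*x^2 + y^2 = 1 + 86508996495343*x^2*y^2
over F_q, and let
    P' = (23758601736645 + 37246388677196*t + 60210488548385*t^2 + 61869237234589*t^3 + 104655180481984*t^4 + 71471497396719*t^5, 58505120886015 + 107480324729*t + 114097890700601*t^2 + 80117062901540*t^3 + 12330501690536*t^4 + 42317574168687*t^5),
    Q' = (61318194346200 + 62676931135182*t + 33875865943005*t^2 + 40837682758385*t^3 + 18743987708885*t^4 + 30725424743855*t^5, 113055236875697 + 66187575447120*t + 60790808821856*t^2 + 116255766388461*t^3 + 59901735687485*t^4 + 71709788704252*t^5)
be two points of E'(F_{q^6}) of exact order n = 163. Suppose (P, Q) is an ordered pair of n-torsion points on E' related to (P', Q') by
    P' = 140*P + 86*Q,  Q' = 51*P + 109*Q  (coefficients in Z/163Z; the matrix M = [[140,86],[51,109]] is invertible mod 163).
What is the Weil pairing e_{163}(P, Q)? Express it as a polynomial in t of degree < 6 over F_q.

33184906850233 + 110802120390433*t + 27929557265005*t^2 + 36322975876975*t^3 + 52800344297604*t^4 + 18792922152853*t^5

e_{163} is bilinear + alternating on E[163], so e_{163}(140*P + 86*Q, 51*P + 109*Q) = e_{163}(P,Q)^(140*109-86*51).
So e_{163}(P,Q) = e_{163}(P',Q')^{52}, since 116*52 = 1 mod 163.
Edwards a_E,d_E -> Montgomery A=41151511178395,B=11501701781776 -> Weierstrass 38423616790210,79015796752954 via alpha=54030477800855,beta=37791218453611.
Build f_{163,P'} and f_{163,Q'} via the 8-bit ladder of 163=10100011_2; evaluate at shifted divisors; quotient in F_{116719540742033^6}.
So e_{163}(P',Q') = 108333864011771 + 30524075698671*t + 81068963193760*t^2 + 76832935488259*t^3 + 96390649739001*t^4 + 5945683282573*t^5.
(108333864011771 + 30524075698671*t + 81068963193760*t^2 + 76832935488259*t^3 + 96390649739001*t^4 + 5945683282573*t^5)^{52} mod (116719540742033,f) = 33184906850233 + 110802120390433*t + 27929557265005*t^2 + 36322975876975*t^3 + 52800344297604*t^4 + 18792922152853*t^5.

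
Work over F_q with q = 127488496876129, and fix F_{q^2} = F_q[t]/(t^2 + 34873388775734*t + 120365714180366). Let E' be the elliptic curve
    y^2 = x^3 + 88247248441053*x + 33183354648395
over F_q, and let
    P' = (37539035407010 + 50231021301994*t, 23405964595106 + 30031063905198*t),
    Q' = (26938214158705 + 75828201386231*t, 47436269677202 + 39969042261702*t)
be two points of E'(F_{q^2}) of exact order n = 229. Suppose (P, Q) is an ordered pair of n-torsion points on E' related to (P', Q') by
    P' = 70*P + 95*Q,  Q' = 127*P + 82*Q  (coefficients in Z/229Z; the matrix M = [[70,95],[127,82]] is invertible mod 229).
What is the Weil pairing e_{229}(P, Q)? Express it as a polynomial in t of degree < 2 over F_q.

Alternating bilinearity on E[229] (values in mu_{229} in F_{127488496876129^2}) gives e(P',Q') = e(P,Q)^det(M).
So e_{229}(P,Q) = e_{229}(P',Q')^{179}, since 87*179 = 1 mod 229.
Build f_{229,P'} and f_{229,Q'} via the 8-bit ladder of 229=11100101_2; evaluate at shifted divisors; quotient in F_{127488496876129^2}.
e_{229}(P',Q') = 65252810654181 + 32967830412776*t.
Hence e(P,Q) = 42081081448674 + 17049679632466*t in F_{127488496876129^2}^*.

42081081448674 + 17049679632466*t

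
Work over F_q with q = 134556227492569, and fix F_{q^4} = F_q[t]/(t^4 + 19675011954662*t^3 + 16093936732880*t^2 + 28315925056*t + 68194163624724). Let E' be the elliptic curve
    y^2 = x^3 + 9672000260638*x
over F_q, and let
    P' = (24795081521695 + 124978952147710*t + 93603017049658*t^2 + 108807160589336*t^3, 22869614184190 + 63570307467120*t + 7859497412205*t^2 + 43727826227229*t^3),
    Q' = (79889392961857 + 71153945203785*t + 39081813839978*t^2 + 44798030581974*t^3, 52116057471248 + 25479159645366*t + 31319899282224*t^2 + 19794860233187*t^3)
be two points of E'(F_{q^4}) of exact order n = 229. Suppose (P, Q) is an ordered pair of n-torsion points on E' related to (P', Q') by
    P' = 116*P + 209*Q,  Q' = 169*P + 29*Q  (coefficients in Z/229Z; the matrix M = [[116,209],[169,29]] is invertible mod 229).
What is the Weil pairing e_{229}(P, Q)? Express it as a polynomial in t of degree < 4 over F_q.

132849445099277 + 79393574673559*t + 99269067577654*t^2 + 94908675843738*t^3

e_{229} is bilinear + alternating on E[229], so e_{229}(116*P + 209*Q, 169*P + 29*Q) = e_{229}(P,Q)^(116*29-209*169).
So e_{229}(P,Q) = e_{229}(P',Q')^{209}, since 103*209 = 1 mod 229.
Miller loop for e_{229} over F_{134556227492569^4}: bits of 229 = 11100101; 7 double steps + 4 add steps, l/v at each.
Miller gives e_{229}(P',Q') = 26509583318787 + 134533908643396*t + 89640679002171*t^2 + 15544641697235*t^3 in F_{134556227492569^4}.
e_{229}(P,Q) = (26509583318787 + 134533908643396*t + 89640679002171*t^2 + 15544641697235*t^3)^{209} = 132849445099277 + 79393574673559*t + 99269067577654*t^2 + 94908675843738*t^3.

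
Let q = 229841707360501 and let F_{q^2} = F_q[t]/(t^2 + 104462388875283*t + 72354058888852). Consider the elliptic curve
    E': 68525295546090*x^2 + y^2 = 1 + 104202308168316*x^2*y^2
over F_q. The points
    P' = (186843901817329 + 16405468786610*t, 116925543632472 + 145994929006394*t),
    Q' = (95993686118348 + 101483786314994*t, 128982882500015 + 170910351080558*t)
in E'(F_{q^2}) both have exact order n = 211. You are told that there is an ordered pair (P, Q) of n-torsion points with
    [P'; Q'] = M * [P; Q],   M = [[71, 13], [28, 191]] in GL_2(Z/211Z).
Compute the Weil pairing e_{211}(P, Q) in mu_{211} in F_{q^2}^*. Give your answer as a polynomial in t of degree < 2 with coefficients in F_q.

e_{211} is bilinear + alternating on E[211], so e_{211}(71*P + 13*Q, 28*P + 191*Q) = e_{211}(P,Q)^(71*191-13*28).
det(M) mod 211 = 115; its inverse in (Z/211)^* is 200 (check: 115*200 mod 211 = 1).
Edwards a_E,d_E -> Montgomery A=32904565730762,B=146142620672054 -> Weierstrass 34161904280395,68987388016242 via alpha=28787933952401,beta=106001600524694.
n = 211 = (11010011)_2 (8 bits, wt 5); accumulate f_{211,P'}(Q'+S)/f_{211,P'}(S) along the 7-step ladder.
The quotient is 139713609302041 + 42664097282339*t.
Thus e_{211}(P,Q) = 167298745339127 + 154012282462980*t.

167298745339127 + 154012282462980*t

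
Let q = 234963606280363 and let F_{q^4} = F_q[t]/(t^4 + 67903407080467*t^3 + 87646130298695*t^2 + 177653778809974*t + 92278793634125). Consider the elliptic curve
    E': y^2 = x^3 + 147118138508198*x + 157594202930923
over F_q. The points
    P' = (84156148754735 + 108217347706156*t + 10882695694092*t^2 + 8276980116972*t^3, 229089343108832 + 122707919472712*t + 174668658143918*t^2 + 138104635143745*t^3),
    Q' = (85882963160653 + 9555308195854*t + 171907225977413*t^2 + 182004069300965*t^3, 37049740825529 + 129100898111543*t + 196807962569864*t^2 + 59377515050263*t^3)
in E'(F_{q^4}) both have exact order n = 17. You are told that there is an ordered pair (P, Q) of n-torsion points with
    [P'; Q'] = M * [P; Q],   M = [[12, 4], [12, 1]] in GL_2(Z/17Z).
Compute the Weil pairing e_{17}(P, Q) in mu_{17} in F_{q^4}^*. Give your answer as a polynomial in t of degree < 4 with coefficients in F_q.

78943315447382 + 145137124681577*t + 202622874897213*t^2 + 215237919578667*t^3

Under M = [[12,4],[12,1]] in GL_2(Z/17), e_{17}(P',Q') = e_{17}(P,Q)^(12*1-4*12 mod 17).
Inverting 15 mod 17: 8. Thus e_{17}(P,Q) = e(P',Q')^{8}.
5-bit Miller (10001) on E'/F_{234963606280363} with a'=147118138508198, b'=157594202930923: accumulate tangent/chord ratios at Q'+S and P'+S'.
Result: e(P',Q') = 231544301363297 + 40316332855391*t + 44578883120298*t^2 + 111432422177416*t^3.
Hence e(P,Q) = 78943315447382 + 145137124681577*t + 202622874897213*t^2 + 215237919578667*t^3 in F_{234963606280363^4}^*.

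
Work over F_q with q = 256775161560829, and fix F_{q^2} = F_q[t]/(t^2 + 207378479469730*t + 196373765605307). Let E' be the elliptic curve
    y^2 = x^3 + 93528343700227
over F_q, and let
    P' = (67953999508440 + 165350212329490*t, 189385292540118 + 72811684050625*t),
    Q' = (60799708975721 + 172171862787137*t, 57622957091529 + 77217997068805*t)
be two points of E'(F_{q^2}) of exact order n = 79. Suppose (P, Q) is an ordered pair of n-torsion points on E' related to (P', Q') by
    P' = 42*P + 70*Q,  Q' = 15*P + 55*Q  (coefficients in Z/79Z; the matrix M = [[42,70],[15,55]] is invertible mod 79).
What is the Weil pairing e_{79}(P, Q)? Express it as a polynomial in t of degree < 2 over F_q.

The 79-Weil pairing on E[79] over F_{256775161560829} is alternating-bilinear: e_{79}(P',Q') = e_{79}(P,Q)^det(M).
Inverting 75 mod 79: 59. Thus e_{79}(P,Q) = e(P',Q')^{59}.
Run Miller on y^2=x^3+93528343700227 over F_{256775161560829}: ladder 1001111 (7 bits); e = f_P(D_Q)/f_Q(D_P).
f_P(D_Q)/f_Q(D_P) = 138492372679673 + 247093911887927*t.
e_{79}(P,Q) = (138492372679673 + 247093911887927*t)^{59} = 196185075328932 + 251597262616356*t.

196185075328932 + 251597262616356*t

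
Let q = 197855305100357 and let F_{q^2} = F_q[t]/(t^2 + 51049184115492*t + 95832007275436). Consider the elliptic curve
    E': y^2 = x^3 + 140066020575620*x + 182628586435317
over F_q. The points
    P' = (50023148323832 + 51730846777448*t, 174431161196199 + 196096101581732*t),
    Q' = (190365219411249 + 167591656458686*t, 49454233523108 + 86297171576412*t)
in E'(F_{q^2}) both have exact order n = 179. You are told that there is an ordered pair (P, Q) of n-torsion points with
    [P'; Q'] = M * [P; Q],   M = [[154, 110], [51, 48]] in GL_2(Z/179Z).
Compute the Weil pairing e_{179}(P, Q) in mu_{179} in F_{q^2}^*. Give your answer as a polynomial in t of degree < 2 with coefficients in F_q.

Under M = [[154,110],[51,48]] in GL_2(Z/179), e_{179}(P',Q') = e_{179}(P,Q)^(154*48-110*51 mod 179).
154*48 - 110*51 = 1782; reduced mod 179: det = 171, inverse 67.
Build f_{179,P'} and f_{179,Q'} via the 8-bit ladder of 179=10110011_2; evaluate at shifted divisors; quotient in F_{197855305100357^2}.
Result: e(P',Q') = 40963528396224 + 17656523192237*t.
Finally e_{179}(P,Q) = 64218227319661 + 40152443214303*t.

64218227319661 + 40152443214303*t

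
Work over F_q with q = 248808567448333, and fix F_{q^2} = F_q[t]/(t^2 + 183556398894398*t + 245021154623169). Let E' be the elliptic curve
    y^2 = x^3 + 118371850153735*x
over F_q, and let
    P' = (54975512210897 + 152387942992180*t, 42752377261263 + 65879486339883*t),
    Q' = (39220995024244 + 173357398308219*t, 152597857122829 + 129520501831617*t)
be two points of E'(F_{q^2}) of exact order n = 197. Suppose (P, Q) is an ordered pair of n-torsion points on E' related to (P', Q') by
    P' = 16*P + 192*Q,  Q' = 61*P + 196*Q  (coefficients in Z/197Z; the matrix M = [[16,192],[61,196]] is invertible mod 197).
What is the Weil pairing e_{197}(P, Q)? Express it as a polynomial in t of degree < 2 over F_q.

203825832616438 + 182405887902384*t

The 197-Weil pairing on E[197] over F_{248808567448333} is alternating-bilinear: e_{197}(P',Q') = e_{197}(P,Q)^det(M).
Inverting 92 mod 197: 15. Thus e_{197}(P,Q) = e(P',Q')^{15}.
8-bit Miller (11000101) on E'/F_{248808567448333} with a'=118371850153735, b'=0: accumulate tangent/chord ratios at Q'+S and P'+S'.
The quotient is 128043109409140 + 91884633808266*t.
Finally e_{197}(P,Q) = 203825832616438 + 182405887902384*t.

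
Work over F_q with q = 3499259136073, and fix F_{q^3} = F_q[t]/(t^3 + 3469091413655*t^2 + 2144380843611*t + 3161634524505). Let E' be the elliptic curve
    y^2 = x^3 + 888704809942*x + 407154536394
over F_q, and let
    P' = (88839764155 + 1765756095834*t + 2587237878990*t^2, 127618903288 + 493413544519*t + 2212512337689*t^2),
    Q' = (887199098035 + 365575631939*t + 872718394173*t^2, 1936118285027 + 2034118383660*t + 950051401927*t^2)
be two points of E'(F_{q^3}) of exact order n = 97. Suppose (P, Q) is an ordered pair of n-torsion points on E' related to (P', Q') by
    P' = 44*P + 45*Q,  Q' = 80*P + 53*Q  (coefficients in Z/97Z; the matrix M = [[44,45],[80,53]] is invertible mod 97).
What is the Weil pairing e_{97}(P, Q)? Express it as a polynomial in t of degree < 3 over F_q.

2348853952973 + 3133758618230*t + 1823640734614*t^2

Under M = [[44,45],[80,53]] in GL_2(Z/97), e_{97}(P',Q') = e_{97}(P,Q)^(44*53-45*80 mod 97).
det(M) mod 97 = 90; its inverse in (Z/97)^* is 83 (check: 90*83 mod 97 = 1).
Run Miller on y^2=x^3+888704809942*x+407154536394 over F_{3499259136073}: ladder 1100001 (7 bits); e = f_P(D_Q)/f_Q(D_P).
So e_{97}(P',Q') = 3448849030170 + 1770759531377*t + 3193978187936*t^2.
(3448849030170 + 1770759531377*t + 3193978187936*t^2)^{83} mod (3499259136073,f) = 2348853952973 + 3133758618230*t + 1823640734614*t^2.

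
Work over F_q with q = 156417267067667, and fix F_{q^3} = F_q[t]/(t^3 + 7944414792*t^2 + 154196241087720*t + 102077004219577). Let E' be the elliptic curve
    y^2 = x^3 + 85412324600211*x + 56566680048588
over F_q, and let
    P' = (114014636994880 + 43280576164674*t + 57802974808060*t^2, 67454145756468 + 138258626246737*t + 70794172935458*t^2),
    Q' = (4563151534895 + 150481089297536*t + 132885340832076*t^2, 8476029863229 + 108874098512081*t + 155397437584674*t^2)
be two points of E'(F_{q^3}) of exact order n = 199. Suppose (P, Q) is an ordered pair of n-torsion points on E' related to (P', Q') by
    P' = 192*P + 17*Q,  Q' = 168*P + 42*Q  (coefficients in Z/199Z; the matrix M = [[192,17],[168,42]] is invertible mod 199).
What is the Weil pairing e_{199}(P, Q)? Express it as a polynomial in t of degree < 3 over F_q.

81057775502350 + 55885637037656*t + 68692019547226*t^2

The 199-Weil pairing on E[199] over F_{156417267067667} is alternating-bilinear: e_{199}(P',Q') = e_{199}(P,Q)^det(M).
Hence e(P,Q) = e(P',Q')^{41} where 41 = 34^{-1} mod 199.
n = 199 = (11000111)_2 (8 bits, wt 5); accumulate f_{199,P'}(Q'+S)/f_{199,P'}(S) along the 7-step ladder.
The quotient is 77174508384636 + 80642069076089*t + 148136970354499*t^2.
(77174508384636 + 80642069076089*t + 148136970354499*t^2)^{41} mod (156417267067667,f) = 81057775502350 + 55885637037656*t + 68692019547226*t^2.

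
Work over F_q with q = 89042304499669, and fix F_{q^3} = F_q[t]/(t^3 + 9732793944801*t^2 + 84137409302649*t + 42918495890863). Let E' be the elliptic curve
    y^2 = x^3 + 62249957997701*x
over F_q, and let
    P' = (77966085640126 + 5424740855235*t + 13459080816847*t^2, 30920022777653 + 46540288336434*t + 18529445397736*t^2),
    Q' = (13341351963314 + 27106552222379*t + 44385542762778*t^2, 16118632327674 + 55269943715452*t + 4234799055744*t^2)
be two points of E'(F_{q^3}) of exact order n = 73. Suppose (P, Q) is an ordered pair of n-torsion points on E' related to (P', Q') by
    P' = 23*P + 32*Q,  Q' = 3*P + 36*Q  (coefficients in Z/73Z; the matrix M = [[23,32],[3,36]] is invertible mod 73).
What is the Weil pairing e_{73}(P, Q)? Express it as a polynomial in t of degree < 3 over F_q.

Under M = [[23,32],[3,36]] in GL_2(Z/73), e_{73}(P',Q') = e_{73}(P,Q)^(23*36-32*3 mod 73).
det(M) mod 73 = 2; its inverse in (Z/73)^* is 37 (check: 2*37 mod 73 = 1).
Build f_{73,P'} and f_{73,Q'} via the 7-bit ladder of 73=1001001_2; evaluate at shifted divisors; quotient in F_{89042304499669^3}.
So e_{73}(P',Q') = 14597512221942 + 24580930919825*t + 81759440655941*t^2.
Finally e_{73}(P,Q) = 254010997429 + 23079000083865*t + 52711710725368*t^2.

254010997429 + 23079000083865*t + 52711710725368*t^2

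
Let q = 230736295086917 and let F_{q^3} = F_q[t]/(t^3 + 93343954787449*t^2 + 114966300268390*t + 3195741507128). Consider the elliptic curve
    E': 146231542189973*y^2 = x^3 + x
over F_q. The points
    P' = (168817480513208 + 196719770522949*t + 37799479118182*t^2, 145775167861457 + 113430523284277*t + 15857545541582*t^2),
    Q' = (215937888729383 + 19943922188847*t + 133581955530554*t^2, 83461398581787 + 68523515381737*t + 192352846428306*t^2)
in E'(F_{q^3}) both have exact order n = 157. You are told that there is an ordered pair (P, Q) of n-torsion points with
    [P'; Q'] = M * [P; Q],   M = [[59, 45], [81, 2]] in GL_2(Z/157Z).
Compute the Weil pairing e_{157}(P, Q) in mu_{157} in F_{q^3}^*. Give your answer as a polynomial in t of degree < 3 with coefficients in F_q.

Alternating bilinearity on E[157] (values in mu_{157} in F_{230736295086917^3}) gives e(P',Q') = e(P,Q)^det(M).
det M = 59*2 - 45*81 = -3527 = 84 (mod 157); 84^{-1} = 43 (mod 157).
Undo Montgomery via alpha=0, beta=103621228208043: (a',b')=(12996341689573,0) over F_{230736295086917}.
Miller loop for e_{157} over F_{230736295086917^3}: bits of 157 = 10011101; 7 double steps + 4 add steps, l/v at each.
Miller gives e_{157}(P',Q') = 74246406339109 + 89408275175295*t + 147094252474147*t^2 in F_{230736295086917^3}.
Raise to 43: e(P,Q) = 62687119312906 + 123674129392490*t + 93842198442236*t^2 in mu_{157}.

62687119312906 + 123674129392490*t + 93842198442236*t^2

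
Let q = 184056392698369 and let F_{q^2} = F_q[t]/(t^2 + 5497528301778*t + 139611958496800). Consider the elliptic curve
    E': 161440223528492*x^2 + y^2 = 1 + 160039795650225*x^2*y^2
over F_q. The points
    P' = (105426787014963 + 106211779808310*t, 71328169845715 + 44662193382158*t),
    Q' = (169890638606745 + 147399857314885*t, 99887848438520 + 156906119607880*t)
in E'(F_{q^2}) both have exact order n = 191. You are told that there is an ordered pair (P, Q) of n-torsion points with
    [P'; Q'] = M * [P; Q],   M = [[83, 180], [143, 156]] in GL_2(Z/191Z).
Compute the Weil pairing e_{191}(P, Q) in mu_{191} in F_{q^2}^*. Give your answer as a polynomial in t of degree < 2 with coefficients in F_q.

130634195403688 + 167975620919141*t

e_{191}(aP+bQ,cP+dQ) = e_{191}(P,Q)^(ad-bc); with (a,b,c,d)=(83,180,143,156) this gives the det-191 law.
Inverting 5 mod 191: 153. Thus e_{191}(P,Q) = e(P',Q')^{153}.
Edwards a_E,d_E -> Montgomery A=36340458968932,B=11804407667262 -> Weierstrass 133349859746825,103572000886778 via alpha=84256068646181,beta=46364205144159.
Build f_{191,P'} and f_{191,Q'} via the 8-bit ladder of 191=10111111_2; evaluate at shifted divisors; quotient in F_{184056392698369^2}.
e_{191}(P',Q') = 30554099396186 + 117246216459994*t.
(30554099396186 + 117246216459994*t)^{153} mod (184056392698369,f) = 130634195403688 + 167975620919141*t.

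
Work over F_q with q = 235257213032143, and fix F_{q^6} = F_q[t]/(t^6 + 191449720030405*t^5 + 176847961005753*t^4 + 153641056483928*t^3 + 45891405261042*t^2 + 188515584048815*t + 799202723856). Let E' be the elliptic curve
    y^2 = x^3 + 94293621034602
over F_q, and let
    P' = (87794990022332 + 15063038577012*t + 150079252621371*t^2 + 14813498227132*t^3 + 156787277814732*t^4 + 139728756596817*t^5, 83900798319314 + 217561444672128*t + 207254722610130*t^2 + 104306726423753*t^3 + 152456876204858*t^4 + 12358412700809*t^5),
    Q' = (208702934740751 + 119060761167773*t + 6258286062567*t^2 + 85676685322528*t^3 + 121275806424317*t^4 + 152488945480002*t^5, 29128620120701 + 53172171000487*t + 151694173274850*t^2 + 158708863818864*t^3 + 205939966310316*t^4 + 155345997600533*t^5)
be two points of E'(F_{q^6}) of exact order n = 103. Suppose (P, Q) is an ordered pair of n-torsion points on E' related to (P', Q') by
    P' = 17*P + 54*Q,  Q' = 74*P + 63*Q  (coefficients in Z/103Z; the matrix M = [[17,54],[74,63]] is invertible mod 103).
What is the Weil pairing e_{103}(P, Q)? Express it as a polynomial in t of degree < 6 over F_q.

160402042899490 + 81251323173412*t + 234857099887074*t^2 + 122288952299034*t^3 + 132370658553007*t^4 + 13267269652261*t^5

e_{103} is bilinear + alternating on E[103], so e_{103}(17*P + 54*Q, 74*P + 63*Q) = e_{103}(P,Q)^(17*63-54*74).
Inverting 62 mod 103: 5. Thus e_{103}(P,Q) = e(P',Q')^{5}.
Run Miller on y^2=x^3+94293621034602 over F_{235257213032143}: ladder 1100111 (7 bits); e = f_P(D_Q)/f_Q(D_P).
So e_{103}(P',Q') = 16944222125258 + 156758547219432*t + 78920099496784*t^2 + 119041223403290*t^3 + 83328040710928*t^4 + 63862976594902*t^5.
e_{103}(P,Q) = (16944222125258 + 156758547219432*t + 78920099496784*t^2 + 119041223403290*t^3 + 83328040710928*t^4 + 63862976594902*t^5)^{5} = 160402042899490 + 81251323173412*t + 234857099887074*t^2 + 122288952299034*t^3 + 132370658553007*t^4 + 13267269652261*t^5.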